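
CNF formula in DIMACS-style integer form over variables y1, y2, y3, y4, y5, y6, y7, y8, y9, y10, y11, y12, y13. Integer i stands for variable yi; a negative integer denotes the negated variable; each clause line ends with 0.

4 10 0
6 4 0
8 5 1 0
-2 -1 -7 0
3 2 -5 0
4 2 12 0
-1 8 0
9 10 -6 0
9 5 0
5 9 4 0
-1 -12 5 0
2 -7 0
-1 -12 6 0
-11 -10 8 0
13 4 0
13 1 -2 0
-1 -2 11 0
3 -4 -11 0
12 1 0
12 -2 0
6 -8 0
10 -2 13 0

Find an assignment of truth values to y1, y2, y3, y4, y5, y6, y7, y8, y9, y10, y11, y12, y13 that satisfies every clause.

y1=False  y2=True  y3=True  y4=True  y5=True  y6=False  y7=True  y8=False  y9=False  y10=False  y11=True  y12=True  y13=True

y3 occurs only positively in the remaining clauses — set y3 = True.
y13 occurs only positively in the remaining clauses — set y13 = True.
Try y1 = False.
  then y12 is forced to True.
For the remaining variables, y2 = True, y4 = True, y5 = True, y6 = False, y7 = True, y8 = False, y9 = False, y10 = False, y11 = True works.
Check each clause:
  1. (y4 \/ y10) — y4 is true.
  2. (y4 \/ y6) — y4 is true.
  3. (y8 \/ y1 \/ y5) — y5 is true.
  4. (~y7 \/ ~y1 \/ ~y2) — ~y1 is true.
  5. (y3 \/ ~y5 \/ y2) — y3 is true.
  6. (y12 \/ y4 \/ y2) — y2 is true.
  7. (y8 \/ ~y1) — ~y1 is true.
  8. (~y6 \/ y9 \/ y10) — ~y6 is true.
  9. (y5 \/ y9) — y5 is true.
  10. (y9 \/ y5 \/ y4) — y4 is true.
  11. (~y12 \/ ~y1 \/ y5) — y5 is true.
  12. (y2 \/ ~y7) — y2 is true.
  13. (y6 \/ ~y1 \/ ~y12) — ~y1 is true.
  14. (~y10 \/ y8 \/ ~y11) — ~y10 is true.
  15. (y13 \/ y4) — y4 is true.
  16. (y1 \/ ~y2 \/ y13) — y13 is true.
  17. (~y2 \/ ~y1 \/ y11) — y11 is true.
  18. (~y11 \/ y3 \/ ~y4) — y3 is true.
  19. (y12 \/ y1) — y12 is true.
  20. (~y2 \/ y12) — y12 is true.
  21. (~y8 \/ y6) — ~y8 is true.
  22. (y10 \/ ~y2 \/ y13) — y13 is true.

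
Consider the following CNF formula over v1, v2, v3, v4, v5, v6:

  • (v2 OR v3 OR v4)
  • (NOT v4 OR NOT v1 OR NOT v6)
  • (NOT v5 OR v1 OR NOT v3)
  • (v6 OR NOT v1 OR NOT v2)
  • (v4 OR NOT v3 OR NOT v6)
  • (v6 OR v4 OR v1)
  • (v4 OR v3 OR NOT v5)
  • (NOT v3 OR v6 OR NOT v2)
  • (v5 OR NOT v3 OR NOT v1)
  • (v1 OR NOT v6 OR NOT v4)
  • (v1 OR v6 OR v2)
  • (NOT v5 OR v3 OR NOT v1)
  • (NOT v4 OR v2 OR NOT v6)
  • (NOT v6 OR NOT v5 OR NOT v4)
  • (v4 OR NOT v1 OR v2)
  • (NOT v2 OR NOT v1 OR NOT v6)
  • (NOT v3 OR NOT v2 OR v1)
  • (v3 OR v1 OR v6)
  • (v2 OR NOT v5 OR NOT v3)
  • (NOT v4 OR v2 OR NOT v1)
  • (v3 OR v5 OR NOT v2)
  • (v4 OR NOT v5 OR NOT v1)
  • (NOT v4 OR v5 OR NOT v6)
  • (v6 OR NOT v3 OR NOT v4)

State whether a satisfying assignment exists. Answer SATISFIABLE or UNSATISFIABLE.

v1 = True:
  v4 = True:
    propagation gives v6=False, v2=False; an empty clause results — contradiction.
  v4 = False:
    propagation gives v2=True, v6=True; an empty clause results — contradiction.
v1 = False:
  v3 = True:
    propagation gives v5=False, v2=False, v6=True, v4=True; an empty clause results — contradiction.
  v3 = False:
    propagation gives v6=True, v4=False, v2=True, v5=False; an empty clause results — contradiction.
Every branch closes, so no satisfying assignment exists.

UNSATISFIABLE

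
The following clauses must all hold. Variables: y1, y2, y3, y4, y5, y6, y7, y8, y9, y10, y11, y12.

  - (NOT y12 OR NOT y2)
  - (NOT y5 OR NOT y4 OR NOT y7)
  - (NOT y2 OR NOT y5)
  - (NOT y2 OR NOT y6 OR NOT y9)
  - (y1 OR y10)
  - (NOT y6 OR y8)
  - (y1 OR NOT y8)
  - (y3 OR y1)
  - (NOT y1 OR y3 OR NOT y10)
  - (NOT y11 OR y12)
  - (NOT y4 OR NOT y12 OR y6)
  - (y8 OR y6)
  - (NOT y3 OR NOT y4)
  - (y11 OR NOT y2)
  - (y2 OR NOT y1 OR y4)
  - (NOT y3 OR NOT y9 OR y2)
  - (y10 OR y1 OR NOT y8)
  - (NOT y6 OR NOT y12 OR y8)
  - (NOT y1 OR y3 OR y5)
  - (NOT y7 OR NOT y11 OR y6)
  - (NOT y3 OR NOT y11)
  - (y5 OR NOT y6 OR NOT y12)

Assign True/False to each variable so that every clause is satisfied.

Pure literal: y7 appears only negated; assign y7 = False.
Set y1 = True and propagate.
Try y2 = False.
  then y4 is forced to True.
  then y3 is forced to False.
  then y10 is forced to False.
  then y5 is forced to True.
The remaining clauses are satisfied by y6 = True, y8 = True, y9 = True, y11 = True, y12 = True.

y1 = True  y2 = False  y3 = False  y4 = True  y5 = True  y6 = True  y7 = False  y8 = True  y9 = True  y10 = False  y11 = True  y12 = True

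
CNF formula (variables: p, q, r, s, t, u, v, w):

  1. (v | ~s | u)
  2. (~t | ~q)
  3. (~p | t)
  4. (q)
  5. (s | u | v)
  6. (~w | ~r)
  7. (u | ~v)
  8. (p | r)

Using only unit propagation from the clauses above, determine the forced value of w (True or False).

False

(q) is a unit clause: q = True.
(~q | ~t): since q = True, the clause reduces to (~t). t = False.
(~p | t) with t = False leaves only ~p, so p = False.
From (p | r) and p = False: r = True.
(~r | ~w): since r = True, the clause reduces to (~w). w = False.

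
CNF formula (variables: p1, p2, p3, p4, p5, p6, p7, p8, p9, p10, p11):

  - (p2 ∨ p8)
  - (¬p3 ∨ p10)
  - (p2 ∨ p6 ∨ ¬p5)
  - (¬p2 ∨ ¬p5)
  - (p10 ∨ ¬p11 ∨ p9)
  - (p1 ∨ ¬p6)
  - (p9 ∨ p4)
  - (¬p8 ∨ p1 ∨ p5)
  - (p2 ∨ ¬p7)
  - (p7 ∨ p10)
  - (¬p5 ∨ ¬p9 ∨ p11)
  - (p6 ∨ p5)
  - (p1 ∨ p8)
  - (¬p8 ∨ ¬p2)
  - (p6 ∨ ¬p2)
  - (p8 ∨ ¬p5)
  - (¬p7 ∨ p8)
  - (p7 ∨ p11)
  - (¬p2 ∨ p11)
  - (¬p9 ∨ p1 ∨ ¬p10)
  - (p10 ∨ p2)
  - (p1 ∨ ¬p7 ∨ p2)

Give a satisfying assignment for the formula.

p1=T  p2=F  p3=F  p4=F  p5=T  p6=T  p7=F  p8=T  p9=T  p10=T  p11=T

p1 occurs only positively in the remaining clauses — set p1 = True.
Pure literal: p3 appears only negated; assign p3 = False.
Try p2 = False.
  then p8 is forced to True.
  then p7 is forced to False.
  then p10 is forced to True.
  then p11 is forced to True.
The remaining clauses are satisfied by p4 = False, p5 = True, p6 = True, p9 = True.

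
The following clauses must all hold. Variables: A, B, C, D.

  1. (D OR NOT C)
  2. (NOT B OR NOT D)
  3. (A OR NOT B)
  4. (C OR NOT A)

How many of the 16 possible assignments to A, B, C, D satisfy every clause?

4

Satisfying assignments:
  A=F B=F C=F D=F
  A=F B=F C=F D=T
  A=F B=F C=T D=T
  A=T B=F C=T D=T
That's 4 in total.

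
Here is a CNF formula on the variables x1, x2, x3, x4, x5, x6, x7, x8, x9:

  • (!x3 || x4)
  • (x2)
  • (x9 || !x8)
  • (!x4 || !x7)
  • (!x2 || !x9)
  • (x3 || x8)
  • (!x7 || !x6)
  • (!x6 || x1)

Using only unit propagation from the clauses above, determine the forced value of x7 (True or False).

False

(x2) stands alone — x2 = True.
(!x9 || !x2) with x2 = True leaves only !x9, so x9 = False.
(!x8 || x9) with x9 = False leaves only !x8, so x8 = False.
(x3 || x8) with x8 = False leaves only x3, so x3 = True.
In (x4 || !x3), !x3 is now false; x4 must hold, so x4 = True.
In (!x7 || !x4), !x4 is now false; !x7 must hold, so x7 = False.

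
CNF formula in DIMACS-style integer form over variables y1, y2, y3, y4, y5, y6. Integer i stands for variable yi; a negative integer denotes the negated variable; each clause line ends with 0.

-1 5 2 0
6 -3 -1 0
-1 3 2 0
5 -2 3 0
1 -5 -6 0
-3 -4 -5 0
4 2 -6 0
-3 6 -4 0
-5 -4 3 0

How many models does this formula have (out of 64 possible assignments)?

17

Split on y3, then y5.
  y3=T, y5=T: remaining (y1,y2,y4,y6) ∈ {(F,F,F,F); (F,T,F,F); (T,T,F,T)} — 3.
  y3=T, y5=F: 7 of the 16 assignments to (y1,y2,y4,y6) work.
  y3=F, y5=T: remaining (y1,y2,y4,y6) ∈ {(F,F,F,F); (F,T,F,F); (T,T,F,F); (T,T,F,T)} — 4.
  y3=F, y5=F: remaining (y1,y2,y4,y6) ∈ {(F,F,F,F); (F,F,T,F); (F,F,T,T)} — 3.
Total: 3 + 7 + 4 + 3 = 17.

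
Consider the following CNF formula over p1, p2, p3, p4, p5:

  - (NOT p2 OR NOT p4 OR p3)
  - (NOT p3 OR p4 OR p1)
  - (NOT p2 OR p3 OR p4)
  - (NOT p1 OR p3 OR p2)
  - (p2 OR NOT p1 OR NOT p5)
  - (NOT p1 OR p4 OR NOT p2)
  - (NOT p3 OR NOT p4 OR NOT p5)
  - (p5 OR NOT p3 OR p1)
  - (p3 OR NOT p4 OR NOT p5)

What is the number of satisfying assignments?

6

The models are:
  p1=0 p2=0 p3=0 p4=0 p5=0
  p1=0 p2=0 p3=0 p4=0 p5=1
  p1=0 p2=0 p3=0 p4=1 p5=0
  p1=1 p2=0 p3=1 p4=0 p5=0
  p1=1 p2=0 p3=1 p4=1 p5=0
  p1=1 p2=1 p3=1 p4=1 p5=0
Count: 6.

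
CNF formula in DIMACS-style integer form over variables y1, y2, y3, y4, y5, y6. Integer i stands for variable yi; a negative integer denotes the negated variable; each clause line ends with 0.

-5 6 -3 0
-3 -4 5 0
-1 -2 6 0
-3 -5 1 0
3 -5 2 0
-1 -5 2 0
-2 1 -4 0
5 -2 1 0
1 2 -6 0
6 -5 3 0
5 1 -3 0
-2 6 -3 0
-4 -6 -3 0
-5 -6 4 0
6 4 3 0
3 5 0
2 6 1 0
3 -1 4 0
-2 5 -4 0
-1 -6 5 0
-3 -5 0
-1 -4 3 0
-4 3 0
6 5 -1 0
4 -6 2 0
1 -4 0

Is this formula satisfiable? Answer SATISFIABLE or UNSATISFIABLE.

UNSATISFIABLE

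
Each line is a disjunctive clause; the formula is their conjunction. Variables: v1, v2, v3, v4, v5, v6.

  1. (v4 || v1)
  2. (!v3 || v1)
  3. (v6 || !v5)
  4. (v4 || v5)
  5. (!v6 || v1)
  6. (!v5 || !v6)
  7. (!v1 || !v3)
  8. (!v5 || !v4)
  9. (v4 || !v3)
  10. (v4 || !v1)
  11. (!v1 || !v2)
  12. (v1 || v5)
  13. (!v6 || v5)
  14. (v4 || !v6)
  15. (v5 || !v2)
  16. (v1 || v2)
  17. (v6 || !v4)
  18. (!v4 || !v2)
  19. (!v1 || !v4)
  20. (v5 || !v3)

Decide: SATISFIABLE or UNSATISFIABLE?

v1 = True:
  propagation gives v3=False, v4=True; an empty clause results — contradiction.
v1 = False:
  propagation gives v4=True, v3=False, v6=False; an empty clause results — contradiction.
Every branch closes, so no satisfying assignment exists.

UNSATISFIABLE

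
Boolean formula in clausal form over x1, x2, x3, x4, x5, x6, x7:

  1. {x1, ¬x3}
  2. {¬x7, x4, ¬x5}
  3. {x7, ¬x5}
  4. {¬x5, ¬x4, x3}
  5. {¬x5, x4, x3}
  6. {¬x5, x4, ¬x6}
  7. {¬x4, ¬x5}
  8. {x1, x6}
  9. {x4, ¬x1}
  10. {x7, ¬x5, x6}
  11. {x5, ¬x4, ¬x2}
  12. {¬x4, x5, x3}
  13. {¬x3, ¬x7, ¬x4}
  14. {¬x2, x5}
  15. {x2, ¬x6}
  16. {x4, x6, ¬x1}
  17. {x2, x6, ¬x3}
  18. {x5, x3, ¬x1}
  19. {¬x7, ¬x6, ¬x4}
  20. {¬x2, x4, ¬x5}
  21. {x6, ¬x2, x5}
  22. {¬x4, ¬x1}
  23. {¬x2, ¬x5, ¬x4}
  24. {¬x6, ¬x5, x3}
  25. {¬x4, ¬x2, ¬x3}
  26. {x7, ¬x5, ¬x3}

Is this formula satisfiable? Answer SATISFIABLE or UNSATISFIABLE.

UNSATISFIABLE

x5 = True:
  propagation gives x7=True, x4=True; an empty clause results — contradiction.
x5 = False:
  propagation gives x2=False, x6=False, x1=True, x4=True; an empty clause results — contradiction.
Every branch closes, so no satisfying assignment exists.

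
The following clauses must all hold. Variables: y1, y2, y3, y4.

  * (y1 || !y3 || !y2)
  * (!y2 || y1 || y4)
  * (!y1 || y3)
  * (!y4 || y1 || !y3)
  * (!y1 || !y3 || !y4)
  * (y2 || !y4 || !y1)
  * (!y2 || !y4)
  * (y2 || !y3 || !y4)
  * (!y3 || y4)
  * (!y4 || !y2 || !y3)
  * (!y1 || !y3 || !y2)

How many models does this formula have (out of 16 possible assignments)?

2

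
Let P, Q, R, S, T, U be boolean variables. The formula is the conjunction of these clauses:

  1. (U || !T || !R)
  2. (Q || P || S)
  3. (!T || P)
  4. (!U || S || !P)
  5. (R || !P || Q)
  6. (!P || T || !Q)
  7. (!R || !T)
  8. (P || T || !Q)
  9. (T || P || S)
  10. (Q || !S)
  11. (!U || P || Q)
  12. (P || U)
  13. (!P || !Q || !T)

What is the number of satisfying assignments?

1

The models are:
  P=1 Q=0 R=1 S=0 T=0 U=0
Count: 1.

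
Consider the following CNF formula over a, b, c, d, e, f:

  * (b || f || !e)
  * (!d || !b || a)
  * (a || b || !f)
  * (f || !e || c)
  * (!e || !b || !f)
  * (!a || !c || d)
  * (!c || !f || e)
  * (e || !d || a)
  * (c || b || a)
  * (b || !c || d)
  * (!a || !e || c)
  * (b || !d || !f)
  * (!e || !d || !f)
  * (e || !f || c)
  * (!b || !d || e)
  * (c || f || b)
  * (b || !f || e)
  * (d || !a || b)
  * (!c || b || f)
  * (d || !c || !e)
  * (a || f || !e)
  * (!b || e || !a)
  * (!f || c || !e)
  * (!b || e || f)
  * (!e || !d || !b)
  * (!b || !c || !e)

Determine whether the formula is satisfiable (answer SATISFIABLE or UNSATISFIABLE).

UNSATISFIABLE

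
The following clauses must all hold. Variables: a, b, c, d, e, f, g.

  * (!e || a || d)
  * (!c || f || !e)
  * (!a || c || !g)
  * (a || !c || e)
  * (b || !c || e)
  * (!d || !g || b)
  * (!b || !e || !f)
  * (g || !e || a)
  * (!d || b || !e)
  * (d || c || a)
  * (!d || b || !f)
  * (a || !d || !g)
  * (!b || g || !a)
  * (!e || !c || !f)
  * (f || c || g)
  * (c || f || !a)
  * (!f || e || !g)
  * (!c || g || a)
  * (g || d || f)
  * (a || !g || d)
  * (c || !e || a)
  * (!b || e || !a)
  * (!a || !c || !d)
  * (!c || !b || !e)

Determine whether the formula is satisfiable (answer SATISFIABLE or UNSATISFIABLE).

Set a = True and propagate.
The remaining clauses are satisfied by b = False, c = False, d = False, e = False, f = True, g = False.
Every clause has at least one true literal under this assignment.
So a=True, b=False, c=False, d=False, e=False, f=True, g=False is a satisfying assignment.

SATISFIABLE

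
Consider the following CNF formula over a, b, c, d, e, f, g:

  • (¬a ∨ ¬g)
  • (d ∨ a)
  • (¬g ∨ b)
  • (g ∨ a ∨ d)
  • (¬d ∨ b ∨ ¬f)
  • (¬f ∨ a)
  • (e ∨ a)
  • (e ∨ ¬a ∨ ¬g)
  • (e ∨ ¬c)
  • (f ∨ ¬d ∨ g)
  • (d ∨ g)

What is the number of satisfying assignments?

Satisfying assignments:
  a=0 b=1 c=0 d=1 e=1 f=0 g=1
  a=0 b=1 c=1 d=1 e=1 f=0 g=1
  a=1 b=1 c=0 d=1 e=0 f=1 g=0
  a=1 b=1 c=0 d=1 e=1 f=1 g=0
  a=1 b=1 c=1 d=1 e=1 f=1 g=0
That's 5 in total.

5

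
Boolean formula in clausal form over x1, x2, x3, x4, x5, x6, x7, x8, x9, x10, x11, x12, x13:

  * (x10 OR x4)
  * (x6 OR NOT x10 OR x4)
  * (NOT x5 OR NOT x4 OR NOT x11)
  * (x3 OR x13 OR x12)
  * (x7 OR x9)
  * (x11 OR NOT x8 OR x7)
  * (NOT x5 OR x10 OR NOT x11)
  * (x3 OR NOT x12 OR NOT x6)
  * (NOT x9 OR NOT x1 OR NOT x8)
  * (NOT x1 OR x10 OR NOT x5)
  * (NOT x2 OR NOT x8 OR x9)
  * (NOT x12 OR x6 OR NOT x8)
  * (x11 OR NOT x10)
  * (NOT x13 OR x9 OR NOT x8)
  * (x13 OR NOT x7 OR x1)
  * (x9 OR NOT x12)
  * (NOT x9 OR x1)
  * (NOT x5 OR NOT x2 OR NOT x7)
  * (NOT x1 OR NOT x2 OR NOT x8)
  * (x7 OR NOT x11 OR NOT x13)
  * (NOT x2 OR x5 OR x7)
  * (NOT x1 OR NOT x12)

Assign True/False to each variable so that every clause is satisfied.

x1=F  x2=T  x3=T  x4=T  x5=F  x6=T  x7=T  x8=F  x9=F  x10=F  x11=F  x12=F  x13=T

x3 occurs only positively in the remaining clauses — set x3 = True.
Pure literal: x8 appears only negated; assign x8 = False.
Try x1 = False.
  then x9 is forced to False.
  then x7 is forced to True.
  then x13 is forced to True.
  then x12 is forced to False.
The remaining clauses are satisfied by x2 = True, x4 = True, x5 = False, x6 = True, x10 = False, x11 = False.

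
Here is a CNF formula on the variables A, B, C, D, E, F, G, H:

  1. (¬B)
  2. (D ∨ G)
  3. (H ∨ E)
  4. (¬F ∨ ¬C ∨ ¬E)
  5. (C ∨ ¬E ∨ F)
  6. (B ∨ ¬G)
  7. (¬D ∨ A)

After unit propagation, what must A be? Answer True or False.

Unit clause (¬B) sets B = False.
From (¬G ∨ B) and B = False: G = False.
In (G ∨ D), G is now false; D must hold, so D = True.
From (A ∨ ¬D) and D = True: A = True.

True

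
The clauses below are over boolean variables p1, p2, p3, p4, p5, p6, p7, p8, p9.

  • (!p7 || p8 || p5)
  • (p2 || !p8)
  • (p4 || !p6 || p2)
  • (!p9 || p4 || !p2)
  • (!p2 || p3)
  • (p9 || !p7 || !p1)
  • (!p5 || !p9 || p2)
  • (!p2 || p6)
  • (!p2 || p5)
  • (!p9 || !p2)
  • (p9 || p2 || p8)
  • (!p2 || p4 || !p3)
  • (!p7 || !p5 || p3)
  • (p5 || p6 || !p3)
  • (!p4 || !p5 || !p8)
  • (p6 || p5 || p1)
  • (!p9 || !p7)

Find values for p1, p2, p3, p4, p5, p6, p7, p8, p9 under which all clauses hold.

p1=F, p2=T, p3=T, p4=T, p5=T, p6=T, p7=F, p8=F, p9=F

p7 occurs only negated in the remaining clauses — set p7 = False.
Set p1 = False and propagate.
Try p2 = True.
  then p3 is forced to True.
  then p6 is forced to True.
  then p5 is forced to True.
  then p9 is forced to False.
  then p4 is forced to True.
  then p8 is forced to False.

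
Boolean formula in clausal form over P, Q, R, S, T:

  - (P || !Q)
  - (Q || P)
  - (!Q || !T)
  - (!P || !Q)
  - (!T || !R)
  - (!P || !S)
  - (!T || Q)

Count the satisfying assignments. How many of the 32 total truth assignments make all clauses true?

2

Satisfying assignments:
  P=T Q=F R=F S=F T=F
  P=T Q=F R=T S=F T=F
That's 2 in total.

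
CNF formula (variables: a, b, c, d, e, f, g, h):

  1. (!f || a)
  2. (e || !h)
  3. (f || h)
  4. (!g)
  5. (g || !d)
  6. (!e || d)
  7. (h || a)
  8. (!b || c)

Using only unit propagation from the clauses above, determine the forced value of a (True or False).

True

Unit clause (!g) sets g = False.
(!d || g): since g = False, the clause reduces to (!d). d = False.
(!e || d) with d = False leaves only !e, so e = False.
(!h || e): since e = False, the clause reduces to (!h). h = False.
From (h || f) and h = False: f = True.
(!f || a): since f = True, the clause reduces to (a). a = True.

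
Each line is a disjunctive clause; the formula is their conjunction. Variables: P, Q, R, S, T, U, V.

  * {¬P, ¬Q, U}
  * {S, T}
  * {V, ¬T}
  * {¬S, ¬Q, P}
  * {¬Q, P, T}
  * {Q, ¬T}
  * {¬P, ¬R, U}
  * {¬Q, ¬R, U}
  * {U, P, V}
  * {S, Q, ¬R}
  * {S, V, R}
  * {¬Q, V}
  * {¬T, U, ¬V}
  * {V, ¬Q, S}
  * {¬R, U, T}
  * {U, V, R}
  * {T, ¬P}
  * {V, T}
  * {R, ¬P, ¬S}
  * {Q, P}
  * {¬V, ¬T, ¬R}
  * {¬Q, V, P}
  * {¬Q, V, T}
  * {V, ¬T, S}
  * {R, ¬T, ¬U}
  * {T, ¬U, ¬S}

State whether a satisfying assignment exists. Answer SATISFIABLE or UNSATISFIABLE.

T = True:
  propagation gives V=True, Q=True, U=True, R=False; an empty clause results — contradiction.
T = False:
  propagation gives S=True, P=False, Q=False; an empty clause results — contradiction.
Every branch closes, so no satisfying assignment exists.

UNSATISFIABLE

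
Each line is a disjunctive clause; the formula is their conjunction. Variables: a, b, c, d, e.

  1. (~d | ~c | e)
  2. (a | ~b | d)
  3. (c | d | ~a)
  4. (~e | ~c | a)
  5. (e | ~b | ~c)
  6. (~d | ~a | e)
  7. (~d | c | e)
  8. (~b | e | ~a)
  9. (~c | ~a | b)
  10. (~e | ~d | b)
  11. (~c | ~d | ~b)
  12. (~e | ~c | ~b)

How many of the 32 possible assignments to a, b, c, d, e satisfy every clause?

5

Satisfying assignments:
  a=0 b=0 c=0 d=0 e=0
  a=0 b=0 c=0 d=0 e=1
  a=0 b=0 c=1 d=0 e=0
  a=0 b=1 c=0 d=1 e=1
  a=1 b=1 c=0 d=1 e=1
Count: 5.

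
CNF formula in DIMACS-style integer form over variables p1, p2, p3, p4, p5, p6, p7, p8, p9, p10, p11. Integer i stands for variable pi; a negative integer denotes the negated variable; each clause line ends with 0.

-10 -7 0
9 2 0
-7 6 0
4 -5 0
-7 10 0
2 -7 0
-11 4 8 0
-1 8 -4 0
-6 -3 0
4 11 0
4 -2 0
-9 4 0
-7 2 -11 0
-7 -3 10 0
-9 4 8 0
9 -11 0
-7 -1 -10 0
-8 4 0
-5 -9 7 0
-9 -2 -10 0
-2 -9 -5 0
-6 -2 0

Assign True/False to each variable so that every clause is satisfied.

p1=F, p2=T, p3=T, p4=T, p5=T, p6=F, p7=F, p8=F, p9=F, p10=F, p11=F

Pure literal: p1 appears only negated; assign p1 = False.
Set p2 = True and propagate.
  then p4 is forced to True.
  then p6 is forced to False.
  then p7 is forced to False.
Try p5 = True.
  then p9 is forced to False.
  then p11 is forced to False.
p3, p8, p10 are now unconstrained; take p3 = True, p8 = False, p10 = False.
Check each clause:
  1. (~p7 \/ ~p10) — ~p7 is true.
  2. (p2 \/ p9) — p2 is true.
  3. (~p7 \/ p6) — ~p7 is true.
  4. (~p5 \/ p4) — p4 is true.
  5. (~p7 \/ p10) — ~p7 is true.
  6. (p2 \/ ~p7) — ~p7 is true.
  7. (p8 \/ p4 \/ ~p11) — p4 is true.
  8. (p8 \/ ~p4 \/ ~p1) — ~p1 is true.
  9. (~p6 \/ ~p3) — ~p6 is true.
  10. (p11 \/ p4) — p4 is true.
  11. (~p2 \/ p4) — p4 is true.
  12. (~p9 \/ p4) — p4 is true.
  13. (p2 \/ ~p11 \/ ~p7) — ~p7 is true.
  14. (~p3 \/ p10 \/ ~p7) — ~p7 is true.
  15. (~p9 \/ p4 \/ p8) — p4 is true.
  16. (~p11 \/ p9) — ~p11 is true.
  17. (~p7 \/ ~p10 \/ ~p1) — ~p7 is true.
  18. (p4 \/ ~p8) — ~p8 is true.
  19. (p7 \/ ~p5 \/ ~p9) — ~p9 is true.
  20. (~p2 \/ ~p9 \/ ~p10) — ~p10 is true.
  21. (~p9 \/ ~p2 \/ ~p5) — ~p9 is true.
  22. (~p2 \/ ~p6) — ~p6 is true.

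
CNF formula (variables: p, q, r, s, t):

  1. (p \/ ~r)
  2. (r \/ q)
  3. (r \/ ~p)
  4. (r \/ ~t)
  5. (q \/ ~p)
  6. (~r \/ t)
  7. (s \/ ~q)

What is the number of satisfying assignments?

Satisfying assignments:
  p=F q=T r=F s=T t=F
  p=T q=T r=T s=T t=T
Count: 2.

2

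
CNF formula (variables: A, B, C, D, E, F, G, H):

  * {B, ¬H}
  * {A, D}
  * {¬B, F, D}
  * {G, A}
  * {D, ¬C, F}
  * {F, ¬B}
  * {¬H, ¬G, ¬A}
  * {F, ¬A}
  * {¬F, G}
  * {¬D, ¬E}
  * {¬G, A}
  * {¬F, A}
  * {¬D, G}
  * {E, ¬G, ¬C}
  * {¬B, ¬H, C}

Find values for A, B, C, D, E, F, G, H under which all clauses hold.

H occurs only negated in the remaining clauses — set H = False.
Try A = True.
  then F is forced to True.
  then G is forced to True.
Try C = True.
  then E is forced to True.
  then D is forced to False.
B is now unconstrained; take B = False.

A = 1, B = 0, C = 1, D = 0, E = 1, F = 1, G = 1, H = 0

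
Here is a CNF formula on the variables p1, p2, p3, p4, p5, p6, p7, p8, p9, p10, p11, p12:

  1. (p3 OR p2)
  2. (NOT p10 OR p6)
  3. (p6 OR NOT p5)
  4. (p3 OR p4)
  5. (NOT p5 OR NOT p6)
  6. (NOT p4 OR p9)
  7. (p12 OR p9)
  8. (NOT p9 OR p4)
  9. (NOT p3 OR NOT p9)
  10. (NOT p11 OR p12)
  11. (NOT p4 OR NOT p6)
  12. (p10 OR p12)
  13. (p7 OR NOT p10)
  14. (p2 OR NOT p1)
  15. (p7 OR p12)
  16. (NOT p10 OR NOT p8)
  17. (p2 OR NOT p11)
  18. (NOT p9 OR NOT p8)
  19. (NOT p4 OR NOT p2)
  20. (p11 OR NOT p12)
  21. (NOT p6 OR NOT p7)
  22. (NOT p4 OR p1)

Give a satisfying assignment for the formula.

p1=F, p2=T, p3=T, p4=F, p5=F, p6=F, p7=F, p8=T, p9=F, p10=F, p11=T, p12=T

Check each clause:
  1. (p2 OR p3) — p2 is true.
  2. (p6 OR NOT p10) — NOT p10 is true.
  3. (p6 OR NOT p5) — NOT p5 is true.
  4. (p3 OR p4) — p3 is true.
  5. (NOT p5 OR NOT p6) — NOT p6 is true.
  6. (p9 OR NOT p4) — NOT p4 is true.
  7. (p9 OR p12) — p12 is true.
  8. (NOT p9 OR p4) — NOT p9 is true.
  9. (NOT p9 OR NOT p3) — NOT p9 is true.
  10. (NOT p11 OR p12) — p12 is true.
  11. (NOT p6 OR NOT p4) — NOT p6 is true.
  12. (p12 OR p10) — p12 is true.
  13. (p7 OR NOT p10) — NOT p10 is true.
  14. (p2 OR NOT p1) — p2 is true.
  15. (p7 OR p12) — p12 is true.
  16. (NOT p10 OR NOT p8) — NOT p10 is true.
  17. (NOT p11 OR p2) — p2 is true.
  18. (NOT p9 OR NOT p8) — NOT p9 is true.
  19. (NOT p4 OR NOT p2) — NOT p4 is true.
  20. (p11 OR NOT p12) — p11 is true.
  21. (NOT p7 OR NOT p6) — NOT p7 is true.
  22. (p1 OR NOT p4) — NOT p4 is true.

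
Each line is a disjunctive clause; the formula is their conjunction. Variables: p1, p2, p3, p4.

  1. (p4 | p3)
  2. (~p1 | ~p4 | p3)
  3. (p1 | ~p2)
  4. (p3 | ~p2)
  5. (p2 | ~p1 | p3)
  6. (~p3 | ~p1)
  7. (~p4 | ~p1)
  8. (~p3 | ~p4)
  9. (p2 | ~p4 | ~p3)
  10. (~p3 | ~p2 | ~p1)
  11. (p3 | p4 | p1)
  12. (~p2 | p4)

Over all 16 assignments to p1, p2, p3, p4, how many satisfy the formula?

The models are:
  p1=F p2=F p3=F p4=T
  p1=F p2=F p3=T p4=F
That's 2 in total.

2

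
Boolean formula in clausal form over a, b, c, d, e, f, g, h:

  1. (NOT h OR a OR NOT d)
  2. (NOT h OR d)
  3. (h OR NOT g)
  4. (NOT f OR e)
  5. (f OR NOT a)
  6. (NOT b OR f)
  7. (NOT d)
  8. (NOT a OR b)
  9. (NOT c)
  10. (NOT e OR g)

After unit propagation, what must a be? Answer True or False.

False

(NOT d) stands alone — d = False.
From (d OR NOT h) and d = False: h = False.
From (NOT g OR h) and h = False: g = False.
Unit clause (NOT c) sets c = False.
In (NOT e OR g), g is now false; NOT e must hold, so e = False.
From (e OR NOT f) and e = False: f = False.
From (NOT a OR f) and f = False: a = False.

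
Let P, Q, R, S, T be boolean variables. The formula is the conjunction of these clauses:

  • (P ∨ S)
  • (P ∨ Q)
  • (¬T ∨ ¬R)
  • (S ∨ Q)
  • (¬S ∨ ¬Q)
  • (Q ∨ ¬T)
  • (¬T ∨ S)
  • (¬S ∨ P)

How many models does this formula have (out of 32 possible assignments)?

Satisfying assignments:
  P=T Q=F R=F S=T T=F
  P=T Q=F R=T S=T T=F
  P=T Q=T R=F S=F T=F
  P=T Q=T R=T S=F T=F
Count: 4.

4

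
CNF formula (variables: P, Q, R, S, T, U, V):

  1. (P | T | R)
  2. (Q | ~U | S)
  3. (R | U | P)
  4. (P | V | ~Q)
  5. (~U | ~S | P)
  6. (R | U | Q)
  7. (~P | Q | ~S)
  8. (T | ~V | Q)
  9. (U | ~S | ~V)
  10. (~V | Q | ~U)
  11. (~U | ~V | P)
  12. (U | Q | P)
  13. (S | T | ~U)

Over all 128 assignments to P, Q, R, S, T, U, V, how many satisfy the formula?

Case analysis on U and P:
  U=T, P=T: R, V free; 3 ways for (Q,S,T) × 2^2 = 12.
  U=T, P=F: a clause becomes empty — 0.
  U=F, P=T: 15 of the 32 assignments to (Q,R,S,T,V) work.
  U=F, P=F: remaining (Q,R,S,T,V) ∈ {(T,T,F,F,T); (T,T,F,T,T)} — 2.
Total: 12 + 0 + 15 + 2 = 29.

29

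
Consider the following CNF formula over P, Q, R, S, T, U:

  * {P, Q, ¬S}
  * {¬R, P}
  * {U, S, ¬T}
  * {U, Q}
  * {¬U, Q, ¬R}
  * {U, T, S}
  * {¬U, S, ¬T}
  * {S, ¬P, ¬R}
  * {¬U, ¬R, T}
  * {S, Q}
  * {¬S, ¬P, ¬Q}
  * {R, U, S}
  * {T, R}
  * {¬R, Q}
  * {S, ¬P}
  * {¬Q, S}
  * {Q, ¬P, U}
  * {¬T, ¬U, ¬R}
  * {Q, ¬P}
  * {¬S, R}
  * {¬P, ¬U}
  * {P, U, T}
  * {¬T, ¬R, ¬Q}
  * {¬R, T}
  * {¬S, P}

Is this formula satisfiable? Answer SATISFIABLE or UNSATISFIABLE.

UNSATISFIABLE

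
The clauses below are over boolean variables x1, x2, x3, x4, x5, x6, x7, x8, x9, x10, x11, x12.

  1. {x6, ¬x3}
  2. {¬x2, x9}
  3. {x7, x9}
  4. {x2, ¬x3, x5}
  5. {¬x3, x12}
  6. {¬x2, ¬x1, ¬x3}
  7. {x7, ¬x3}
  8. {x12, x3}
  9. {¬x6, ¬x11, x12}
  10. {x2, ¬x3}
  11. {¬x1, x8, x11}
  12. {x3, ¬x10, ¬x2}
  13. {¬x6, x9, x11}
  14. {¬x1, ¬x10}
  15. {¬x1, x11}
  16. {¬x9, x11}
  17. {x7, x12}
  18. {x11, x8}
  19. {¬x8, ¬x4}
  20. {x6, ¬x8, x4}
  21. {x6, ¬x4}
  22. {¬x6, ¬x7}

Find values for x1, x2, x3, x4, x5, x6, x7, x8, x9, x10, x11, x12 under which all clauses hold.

x1 = 0, x2 = 0, x3 = 0, x4 = 0, x5 = 0, x6 = 0, x7 = 0, x8 = 0, x9 = 1, x10 = 0, x11 = 1, x12 = 1

Check each clause:
  1. {x6, ¬x3} — ¬x3 is true.
  2. {¬x2, x9} — x9 is true.
  3. {x7, x9} — x9 is true.
  4. {x2, ¬x3, x5} — ¬x3 is true.
  5. {¬x3, x12} — x12 is true.
  6. {¬x1, ¬x3, ¬x2} — ¬x3 is true.
  7. {¬x3, x7} — ¬x3 is true.
  8. {x3, x12} — x12 is true.
  9. {¬x6, x12, ¬x11} — ¬x6 is true.
  10. {¬x3, x2} — ¬x3 is true.
  11. {x11, ¬x1, x8} — x11 is true.
  12. {x3, ¬x2, ¬x10} — ¬x10 is true.
  13. {x11, x9, ¬x6} — x9 is true.
  14. {¬x1, ¬x10} — ¬x10 is true.
  15. {x11, ¬x1} — x11 is true.
  16. {¬x9, x11} — x11 is true.
  17. {x12, x7} — x12 is true.
  18. {x8, x11} — x11 is true.
  19. {¬x8, ¬x4} — ¬x8 is true.
  20. {x6, x4, ¬x8} — ¬x8 is true.
  21. {x6, ¬x4} — ¬x4 is true.
  22. {¬x6, ¬x7} — ¬x7 is true.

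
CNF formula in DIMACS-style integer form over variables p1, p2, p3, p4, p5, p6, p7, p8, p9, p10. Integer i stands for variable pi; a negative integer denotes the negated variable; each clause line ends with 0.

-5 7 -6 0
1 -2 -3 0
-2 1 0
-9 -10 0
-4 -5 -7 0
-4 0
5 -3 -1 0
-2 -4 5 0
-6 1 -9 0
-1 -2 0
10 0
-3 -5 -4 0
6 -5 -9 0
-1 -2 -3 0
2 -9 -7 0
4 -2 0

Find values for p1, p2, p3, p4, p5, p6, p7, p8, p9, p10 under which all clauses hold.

p1 = F, p2 = F, p3 = T, p4 = F, p5 = T, p6 = F, p7 = T, p8 = T, p9 = F, p10 = T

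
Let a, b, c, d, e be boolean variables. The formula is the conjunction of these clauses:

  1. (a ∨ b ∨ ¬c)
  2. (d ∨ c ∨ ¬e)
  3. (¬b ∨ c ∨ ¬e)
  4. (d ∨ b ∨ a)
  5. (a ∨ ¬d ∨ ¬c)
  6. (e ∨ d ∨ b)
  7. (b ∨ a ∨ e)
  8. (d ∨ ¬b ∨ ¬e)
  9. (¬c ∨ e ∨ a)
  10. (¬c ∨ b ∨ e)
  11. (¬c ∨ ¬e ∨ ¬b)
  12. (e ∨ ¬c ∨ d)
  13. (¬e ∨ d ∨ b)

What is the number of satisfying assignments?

Split on e, then b.
  e=1, b=1: a clause becomes empty — 0.
  e=1, b=0: remaining (a,c,d) ∈ {(0,0,1); (1,0,1); (1,1,1)} — 3.
  e=0, b=1: 5 of the 8 assignments to (a,c,d) work.
  e=0, b=0: remaining (a,c,d) ∈ {(1,0,1)} — 1.
Total: 0 + 3 + 5 + 1 = 9.

9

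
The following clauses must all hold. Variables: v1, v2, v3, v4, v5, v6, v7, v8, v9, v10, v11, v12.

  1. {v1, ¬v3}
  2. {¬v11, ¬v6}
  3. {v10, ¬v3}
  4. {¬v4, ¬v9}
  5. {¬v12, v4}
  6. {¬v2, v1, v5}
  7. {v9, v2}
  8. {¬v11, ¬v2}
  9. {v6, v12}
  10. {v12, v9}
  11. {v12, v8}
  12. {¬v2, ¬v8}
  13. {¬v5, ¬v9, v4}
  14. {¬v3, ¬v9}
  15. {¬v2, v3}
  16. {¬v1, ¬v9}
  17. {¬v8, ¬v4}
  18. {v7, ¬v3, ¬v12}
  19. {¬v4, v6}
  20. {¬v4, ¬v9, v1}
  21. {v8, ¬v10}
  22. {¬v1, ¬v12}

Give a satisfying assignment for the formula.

Pure literal: v11 appears only negated; assign v11 = False.
Branch on v1: take v1 = False.
  then v3 is forced to False.
  then v2 is forced to False.
  then v9 is forced to True.
  then v4 is forced to False.
  then v12 is forced to False.
  then v6 is forced to True.
  then v8 is forced to True.
  then v5 is forced to False.
v7, v10 are now unconstrained; take v7 = False, v10 = True.

v1 = False, v2 = False, v3 = False, v4 = False, v5 = False, v6 = True, v7 = False, v8 = True, v9 = True, v10 = True, v11 = False, v12 = False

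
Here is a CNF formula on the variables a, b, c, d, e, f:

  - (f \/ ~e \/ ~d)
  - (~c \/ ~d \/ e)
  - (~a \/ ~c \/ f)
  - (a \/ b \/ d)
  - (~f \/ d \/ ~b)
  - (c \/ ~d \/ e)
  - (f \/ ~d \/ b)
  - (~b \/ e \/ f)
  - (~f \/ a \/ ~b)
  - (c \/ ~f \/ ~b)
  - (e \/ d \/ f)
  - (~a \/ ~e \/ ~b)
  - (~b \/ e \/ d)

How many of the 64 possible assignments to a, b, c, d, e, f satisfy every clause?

11

Split on b, then d.
  b=T, d=T: no assignment works — 0.
  b=T, d=F: remaining (a,c,e,f) ∈ {(F,F,T,F); (F,T,T,F)} — 2.
  b=F, d=T: remaining (a,c,e,f) ∈ {(F,F,T,T); (F,T,T,T); (T,F,T,T); (T,T,T,T)} — 4.
  b=F, d=F: 5 of the 16 assignments to (a,c,e,f) work.
Total: 0 + 2 + 4 + 5 = 11.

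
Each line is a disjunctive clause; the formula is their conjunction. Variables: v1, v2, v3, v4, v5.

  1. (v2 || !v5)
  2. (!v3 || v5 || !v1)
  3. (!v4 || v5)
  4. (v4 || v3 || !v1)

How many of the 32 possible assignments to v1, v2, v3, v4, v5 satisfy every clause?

Split on v5, then v1.
  v5=1, v1=1: remaining (v2,v3,v4) ∈ {(1,0,1); (1,1,0); (1,1,1)} — 3.
  v5=1, v1=0: remaining (v2,v3,v4) ∈ {(1,0,0); (1,0,1); (1,1,0); (1,1,1)} — 4.
  v5=0, v1=1: a clause becomes empty — 0.
  v5=0, v1=0: remaining (v2,v3,v4) ∈ {(0,0,0); (0,1,0); (1,0,0); (1,1,0)} — 4.
Total: 3 + 4 + 0 + 4 = 11.

11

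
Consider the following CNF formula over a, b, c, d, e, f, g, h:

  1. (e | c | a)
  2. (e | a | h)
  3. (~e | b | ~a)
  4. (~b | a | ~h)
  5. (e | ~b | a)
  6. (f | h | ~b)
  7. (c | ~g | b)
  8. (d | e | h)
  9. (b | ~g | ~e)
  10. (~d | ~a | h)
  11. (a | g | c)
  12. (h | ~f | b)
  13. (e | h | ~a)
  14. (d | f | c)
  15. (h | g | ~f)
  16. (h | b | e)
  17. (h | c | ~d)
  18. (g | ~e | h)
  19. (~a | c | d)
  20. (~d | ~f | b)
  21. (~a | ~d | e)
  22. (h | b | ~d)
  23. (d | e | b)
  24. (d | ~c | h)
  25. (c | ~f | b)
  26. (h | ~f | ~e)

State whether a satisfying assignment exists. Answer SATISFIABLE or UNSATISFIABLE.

Branch on a: take a = True.
Set b = True and propagate.
Try c = True.
For the remaining variables, d = False, e = False, f = False, g = True, h = True works.
So a = T, b = T, c = T, d = F, e = F, f = F, g = T, h = T is a satisfying assignment.

SATISFIABLE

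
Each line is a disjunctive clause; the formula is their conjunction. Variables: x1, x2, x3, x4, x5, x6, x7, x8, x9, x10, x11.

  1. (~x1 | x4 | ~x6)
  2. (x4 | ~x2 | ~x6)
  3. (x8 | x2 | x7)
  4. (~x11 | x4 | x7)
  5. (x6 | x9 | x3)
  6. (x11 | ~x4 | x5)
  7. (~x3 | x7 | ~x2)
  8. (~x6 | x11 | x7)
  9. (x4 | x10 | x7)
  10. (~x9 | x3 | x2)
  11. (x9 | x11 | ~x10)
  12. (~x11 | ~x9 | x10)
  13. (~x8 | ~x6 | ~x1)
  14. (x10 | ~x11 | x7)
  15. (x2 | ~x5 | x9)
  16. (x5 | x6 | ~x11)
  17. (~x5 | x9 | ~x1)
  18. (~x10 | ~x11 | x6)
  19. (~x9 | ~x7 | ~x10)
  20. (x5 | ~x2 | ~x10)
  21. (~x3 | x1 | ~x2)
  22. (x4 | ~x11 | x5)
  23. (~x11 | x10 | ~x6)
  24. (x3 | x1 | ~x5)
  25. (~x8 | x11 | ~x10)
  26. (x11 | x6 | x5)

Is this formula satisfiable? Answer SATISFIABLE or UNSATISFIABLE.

SATISFIABLE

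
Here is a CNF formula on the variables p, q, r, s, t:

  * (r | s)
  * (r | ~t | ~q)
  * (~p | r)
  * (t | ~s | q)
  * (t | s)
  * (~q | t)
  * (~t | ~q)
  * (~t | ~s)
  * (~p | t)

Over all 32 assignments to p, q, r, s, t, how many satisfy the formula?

2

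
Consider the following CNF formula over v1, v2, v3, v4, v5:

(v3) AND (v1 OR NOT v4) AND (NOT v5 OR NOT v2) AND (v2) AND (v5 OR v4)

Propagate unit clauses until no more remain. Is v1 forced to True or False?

True

Unit clause (v3) sets v3 = True.
(v2) is a unit clause: v2 = True.
In (NOT v5 OR NOT v2), NOT v2 is now false; NOT v5 must hold, so v5 = False.
In (v4 OR v5), v5 is now false; v4 must hold, so v4 = True.
(NOT v4 OR v1): since v4 = True, the clause reduces to (v1). v1 = True.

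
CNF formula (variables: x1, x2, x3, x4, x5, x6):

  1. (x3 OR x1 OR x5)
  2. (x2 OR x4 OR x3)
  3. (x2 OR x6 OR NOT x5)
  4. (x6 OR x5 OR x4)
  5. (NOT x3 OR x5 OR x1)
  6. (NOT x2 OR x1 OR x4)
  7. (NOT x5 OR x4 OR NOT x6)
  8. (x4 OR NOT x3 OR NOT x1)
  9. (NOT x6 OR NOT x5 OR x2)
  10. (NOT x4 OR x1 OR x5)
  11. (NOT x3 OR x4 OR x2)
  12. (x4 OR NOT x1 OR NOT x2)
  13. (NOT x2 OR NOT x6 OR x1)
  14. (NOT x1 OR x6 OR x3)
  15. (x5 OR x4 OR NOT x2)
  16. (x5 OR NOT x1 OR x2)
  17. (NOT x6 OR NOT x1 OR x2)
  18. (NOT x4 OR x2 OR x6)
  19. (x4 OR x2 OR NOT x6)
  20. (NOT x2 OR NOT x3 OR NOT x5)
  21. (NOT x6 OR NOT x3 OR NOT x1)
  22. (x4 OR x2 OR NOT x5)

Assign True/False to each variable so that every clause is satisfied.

Branch on x1: take x1 = True.
Branch on x2: take x2 = True.
  then x4 is forced to True.
Branch on x3: take x3 = True.
  then x5 is forced to False.
  then x6 is forced to False.
Every clause has at least one true literal under this assignment.

x1=True  x2=True  x3=True  x4=True  x5=False  x6=False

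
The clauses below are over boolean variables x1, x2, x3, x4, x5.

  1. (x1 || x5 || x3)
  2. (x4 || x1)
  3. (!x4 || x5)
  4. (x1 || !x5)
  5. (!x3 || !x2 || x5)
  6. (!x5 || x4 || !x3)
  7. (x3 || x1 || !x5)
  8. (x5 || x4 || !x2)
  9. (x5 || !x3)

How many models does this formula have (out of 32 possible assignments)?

7

Case analysis on x5 and x3:
  x5=T, x3=T: remaining (x1,x2,x4) ∈ {(T,F,T); (T,T,T)} — 2.
  x5=T, x3=F: remaining (x1,x2,x4) ∈ {(T,F,F); (T,F,T); (T,T,F); (T,T,T)} — 4.
  x5=F, x3=T: a clause becomes empty — 0.
  x5=F, x3=F: remaining (x1,x2,x4) ∈ {(T,F,F)} — 1.
Total: 2 + 4 + 0 + 1 = 7.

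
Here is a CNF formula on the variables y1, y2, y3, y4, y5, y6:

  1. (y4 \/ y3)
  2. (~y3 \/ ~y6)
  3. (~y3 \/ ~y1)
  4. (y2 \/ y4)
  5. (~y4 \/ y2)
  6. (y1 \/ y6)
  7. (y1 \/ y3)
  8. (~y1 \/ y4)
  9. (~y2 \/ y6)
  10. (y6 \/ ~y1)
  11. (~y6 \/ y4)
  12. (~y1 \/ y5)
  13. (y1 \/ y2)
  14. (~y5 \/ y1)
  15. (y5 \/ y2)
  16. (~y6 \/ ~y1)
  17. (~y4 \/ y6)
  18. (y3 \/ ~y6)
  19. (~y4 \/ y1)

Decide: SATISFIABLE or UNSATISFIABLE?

UNSATISFIABLE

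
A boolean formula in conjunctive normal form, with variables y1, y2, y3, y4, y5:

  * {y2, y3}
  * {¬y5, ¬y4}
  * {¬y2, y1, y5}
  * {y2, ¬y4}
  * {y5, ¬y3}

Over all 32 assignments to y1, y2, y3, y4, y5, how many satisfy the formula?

8

Case analysis on y2 and y5:
  y2=1, y5=1: remaining (y1,y3,y4) ∈ {(0,0,0); (0,1,0); (1,0,0); (1,1,0)} — 4.
  y2=1, y5=0: remaining (y1,y3,y4) ∈ {(1,0,0); (1,0,1)} — 2.
  y2=0, y5=1: remaining (y1,y3,y4) ∈ {(0,1,0); (1,1,0)} — 2.
  y2=0, y5=0: a clause becomes empty — 0.
Total: 4 + 2 + 2 + 0 = 8.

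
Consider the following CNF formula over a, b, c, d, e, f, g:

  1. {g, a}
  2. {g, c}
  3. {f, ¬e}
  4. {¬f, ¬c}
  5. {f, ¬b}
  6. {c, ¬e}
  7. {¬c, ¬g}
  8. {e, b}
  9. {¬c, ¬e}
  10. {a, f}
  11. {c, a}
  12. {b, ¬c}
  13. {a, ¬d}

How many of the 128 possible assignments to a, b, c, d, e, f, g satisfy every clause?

The models are:
  a=T b=T c=F d=F e=F f=T g=T
  a=T b=T c=F d=T e=F f=T g=T
Count: 2.

2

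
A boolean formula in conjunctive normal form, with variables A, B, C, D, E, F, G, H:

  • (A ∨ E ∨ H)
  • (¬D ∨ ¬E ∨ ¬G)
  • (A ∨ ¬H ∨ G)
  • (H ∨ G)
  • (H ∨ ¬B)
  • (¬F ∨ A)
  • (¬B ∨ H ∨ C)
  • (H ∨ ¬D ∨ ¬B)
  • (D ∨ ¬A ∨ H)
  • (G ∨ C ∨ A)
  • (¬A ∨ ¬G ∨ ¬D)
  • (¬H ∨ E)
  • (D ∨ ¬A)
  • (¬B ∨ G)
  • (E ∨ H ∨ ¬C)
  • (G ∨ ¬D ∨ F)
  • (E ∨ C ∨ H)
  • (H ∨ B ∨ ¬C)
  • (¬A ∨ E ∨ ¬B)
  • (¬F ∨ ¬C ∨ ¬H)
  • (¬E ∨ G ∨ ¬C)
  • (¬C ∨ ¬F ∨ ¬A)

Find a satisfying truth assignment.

A=False, B=False, C=False, D=False, E=True, F=False, G=True, H=False

Check each clause:
  1. (A ∨ E ∨ H) — E is true.
  2. (¬G ∨ ¬D ∨ ¬E) — ¬D is true.
  3. (¬H ∨ G ∨ A) — ¬H is true.
  4. (G ∨ H) — G is true.
  5. (¬B ∨ H) — ¬B is true.
  6. (¬F ∨ A) — ¬F is true.
  7. (¬B ∨ H ∨ C) — ¬B is true.
  8. (¬B ∨ H ∨ ¬D) — ¬D is true.
  9. (¬A ∨ D ∨ H) — ¬A is true.
  10. (A ∨ G ∨ C) — G is true.
  11. (¬A ∨ ¬G ∨ ¬D) — ¬D is true.
  12. (¬H ∨ E) — ¬H is true.
  13. (D ∨ ¬A) — ¬A is true.
  14. (¬B ∨ G) — ¬B is true.
  15. (E ∨ ¬C ∨ H) — E is true.
  16. (¬D ∨ G ∨ F) — ¬D is true.
  17. (H ∨ E ∨ C) — E is true.
  18. (B ∨ ¬C ∨ H) — ¬C is true.
  19. (E ∨ ¬A ∨ ¬B) — E is true.
  20. (¬F ∨ ¬C ∨ ¬H) — ¬H is true.
  21. (¬C ∨ ¬E ∨ G) — ¬C is true.
  22. (¬F ∨ ¬C ∨ ¬A) — ¬F is true.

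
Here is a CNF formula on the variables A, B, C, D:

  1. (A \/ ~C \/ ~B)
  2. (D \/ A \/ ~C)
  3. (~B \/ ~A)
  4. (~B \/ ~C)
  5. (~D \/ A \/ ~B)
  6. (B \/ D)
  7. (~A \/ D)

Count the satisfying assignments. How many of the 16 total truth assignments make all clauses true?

5

Satisfying assignments:
  A=F B=F C=F D=T
  A=F B=F C=T D=T
  A=F B=T C=F D=F
  A=T B=F C=F D=T
  A=T B=F C=T D=T
That's 5 in total.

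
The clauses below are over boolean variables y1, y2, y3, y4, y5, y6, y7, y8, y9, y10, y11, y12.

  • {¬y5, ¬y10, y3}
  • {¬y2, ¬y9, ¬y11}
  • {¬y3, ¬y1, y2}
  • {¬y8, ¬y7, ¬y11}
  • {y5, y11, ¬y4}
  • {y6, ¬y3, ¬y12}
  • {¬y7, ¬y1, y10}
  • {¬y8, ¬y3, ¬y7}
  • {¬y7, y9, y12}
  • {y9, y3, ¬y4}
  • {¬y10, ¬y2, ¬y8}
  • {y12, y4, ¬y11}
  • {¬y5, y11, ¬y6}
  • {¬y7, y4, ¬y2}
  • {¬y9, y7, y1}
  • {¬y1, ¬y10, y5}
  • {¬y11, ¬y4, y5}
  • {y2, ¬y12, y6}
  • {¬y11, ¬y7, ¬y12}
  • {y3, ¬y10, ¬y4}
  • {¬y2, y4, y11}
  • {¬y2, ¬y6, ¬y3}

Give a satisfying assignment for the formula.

y1 = F, y2 = F, y3 = F, y4 = F, y5 = F, y6 = T, y7 = F, y8 = F, y9 = F, y10 = T, y11 = F, y12 = T

Pure literal: y8 appears only negated; assign y8 = False.
Branch on y1: take y1 = False.
The remaining clauses are satisfied by y2 = False, y3 = False, y4 = False, y5 = False, y6 = True, y7 = False, y9 = False, y10 = True, y11 = False, y12 = True.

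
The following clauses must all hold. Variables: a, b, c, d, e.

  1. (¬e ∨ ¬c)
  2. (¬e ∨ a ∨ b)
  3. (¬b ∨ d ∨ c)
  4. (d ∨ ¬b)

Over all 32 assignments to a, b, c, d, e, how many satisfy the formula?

16

Case analysis on b and c:
  b=T, c=T: remaining (a,d,e) ∈ {(F,T,F); (T,T,F)} — 2.
  b=T, c=F: remaining (a,d,e) ∈ {(F,T,F); (F,T,T); (T,T,F); (T,T,T)} — 4.
  b=F, c=T: remaining (a,d,e) ∈ {(F,F,F); (F,T,F); (T,F,F); (T,T,F)} — 4.
  b=F, c=F: d free; 3 ways for (a,e) × 2^1 = 6.
Total: 2 + 4 + 4 + 6 = 16.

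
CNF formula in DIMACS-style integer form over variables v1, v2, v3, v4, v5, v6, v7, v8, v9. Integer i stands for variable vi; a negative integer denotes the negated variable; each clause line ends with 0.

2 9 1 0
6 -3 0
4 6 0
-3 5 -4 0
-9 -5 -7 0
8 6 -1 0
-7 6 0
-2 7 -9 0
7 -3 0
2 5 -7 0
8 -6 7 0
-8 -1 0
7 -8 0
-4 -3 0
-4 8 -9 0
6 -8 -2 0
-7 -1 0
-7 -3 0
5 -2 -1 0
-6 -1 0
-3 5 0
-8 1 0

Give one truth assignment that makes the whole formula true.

Pure literal: v3 appears only negated; assign v3 = False.
Set v1 = False and propagate.
  then v8 is forced to False.
For the remaining variables, v2 = True, v4 = False, v5 = True, v6 = True, v7 = True, v9 = False works.
Every clause has at least one true literal under this assignment.

v1=F, v2=T, v3=F, v4=F, v5=T, v6=T, v7=T, v8=F, v9=F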